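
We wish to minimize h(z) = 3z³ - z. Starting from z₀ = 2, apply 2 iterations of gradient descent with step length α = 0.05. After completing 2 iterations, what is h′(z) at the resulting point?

h′(z) = 9z² - 1
z₁ = 2 − 0.05·35 = 0.25
z₂ = 0.25 − 0.05·(-0.4375) = 0.271875
h′(z) at (0.271875) = -0.334755859375

-0.334755859375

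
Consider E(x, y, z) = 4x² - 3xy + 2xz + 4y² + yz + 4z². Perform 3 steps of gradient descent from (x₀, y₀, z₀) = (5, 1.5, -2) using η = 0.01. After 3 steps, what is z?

∇E = (8x - 3y + 2z, -3x + 8y + z, 2x + y + 8z)
Step 1: at (5, 1.5, -2), ∇E = (31.5, -5, -4.5) → (5, 1.5, -2) − 0.01·(31.5, -5, -4.5) = (4.685, 1.55, -1.955)
Step 2: at (4.685, 1.55, -1.955), ∇E = (28.92, -3.61, -4.72) → (4.685, 1.55, -1.955) − 0.01·(28.92, -3.61, -4.72) = (4.3958, 1.5861, -1.9078)
Step 3: at (4.3958, 1.5861, -1.9078), ∇E = (26.5925, -2.4064, -4.8847) → (4.3958, 1.5861, -1.9078) − 0.01·(26.5925, -2.4064, -4.8847) = (4.129875, 1.610164, -1.858953)
z = -1.858953

-1.858953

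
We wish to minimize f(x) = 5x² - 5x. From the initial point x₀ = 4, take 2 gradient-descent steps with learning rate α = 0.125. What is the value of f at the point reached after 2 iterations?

-1.0107421875

f′(x) = 10x - 5
x₁ = 4 − 0.125·35 = -0.375
x₂ = -0.375 − 0.125·(-8.75) = 0.71875
f(0.71875) = -1.0107421875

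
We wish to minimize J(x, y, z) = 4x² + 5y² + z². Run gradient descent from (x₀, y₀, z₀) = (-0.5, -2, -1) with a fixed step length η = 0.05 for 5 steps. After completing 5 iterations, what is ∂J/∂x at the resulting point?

-0.31104

∇J = (8x, 10y, 2z)
Step 1: at (-0.5, -2, -1), ∇J = (-4, -20, -2) → (-0.5, -2, -1) − 0.05·(-4, -20, -2) = (-0.3, -1, -0.9)
Step 2: at (-0.3, -1, -0.9), ∇J = (-2.4, -10, -1.8) → (-0.3, -1, -0.9) − 0.05·(-2.4, -10, -1.8) = (-0.18, -0.5, -0.81)
Step 3: at (-0.18, -0.5, -0.81), ∇J = (-1.44, -5, -1.62) → (-0.18, -0.5, -0.81) − 0.05·(-1.44, -5, -1.62) = (-0.108, -0.25, -0.729)
Step 4: at (-0.108, -0.25, -0.729), ∇J = (-0.864, -2.5, -1.458) → (-0.108, -0.25, -0.729) − 0.05·(-0.864, -2.5, -1.458) = (-0.0648, -0.125, -0.6561)
Step 5: at (-0.0648, -0.125, -0.6561), ∇J = (-0.5184, -1.25, -1.3122) → (-0.0648, -0.125, -0.6561) − 0.05·(-0.5184, -1.25, -1.3122) = (-0.03888, -0.0625, -0.59049)
∂J/∂x at (-0.03888, -0.0625, -0.59049) = -0.31104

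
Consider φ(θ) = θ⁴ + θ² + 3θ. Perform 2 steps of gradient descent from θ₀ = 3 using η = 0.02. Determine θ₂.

0.55060032

φ′(θ) = 4θ³ + 2θ + 3
Step 1: φ′(3) = 117; θ₁ = 3 − 0.02·117 = 0.66
Step 2: φ′(0.66) = 5.469984; θ₂ = 0.66 − 0.02·5.469984 = 0.55060032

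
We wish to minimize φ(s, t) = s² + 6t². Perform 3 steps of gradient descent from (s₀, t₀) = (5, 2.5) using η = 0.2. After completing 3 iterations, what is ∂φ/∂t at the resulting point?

∇φ = (2s, 12t)
(s₁, t₁) = (5, 2.5) − 0.2·(10, 30) = (3, -3.5)
(s₂, t₂) = (3, -3.5) − 0.2·(6, -42) = (1.8, 4.9)
(s₃, t₃) = (1.8, 4.9) − 0.2·(3.6, 58.8) = (1.08, -6.86)
∂φ/∂t at (1.08, -6.86) = -82.32

-82.32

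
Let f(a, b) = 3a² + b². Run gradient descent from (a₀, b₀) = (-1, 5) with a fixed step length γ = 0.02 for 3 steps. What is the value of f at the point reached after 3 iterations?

∇f = (6a, 2b)
(a₁, b₁) = (-1, 5) − 0.02·(-6, 10) = (-0.88, 4.8)
(a₂, b₂) = (-0.88, 4.8) − 0.02·(-5.28, 9.6) = (-0.7744, 4.608)
(a₃, b₃) = (-0.7744, 4.608) − 0.02·(-4.6464, 9.216) = (-0.681472, 4.42368)
f(-0.681472, 4.42368) = 20.962157002752

20.962157002752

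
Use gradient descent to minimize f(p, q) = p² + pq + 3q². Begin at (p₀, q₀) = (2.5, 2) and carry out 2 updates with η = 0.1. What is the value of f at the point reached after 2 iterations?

∇f = (2p + q, p + 6q)
(p₁, q₁) = (2.5, 2) − 0.1·(7, 14.5) = (1.8, 0.55)
(p₂, q₂) = (1.8, 0.55) − 0.1·(4.15, 5.1) = (1.385, 0.04)
f(1.385, 0.04) = 1.978425

1.978425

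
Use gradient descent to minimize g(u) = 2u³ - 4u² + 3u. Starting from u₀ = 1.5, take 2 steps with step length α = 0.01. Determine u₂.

1.4143785

g′(u) = 6u² - 8u + 3
u₁ = 1.5 − 0.01·4.5 = 1.455
u₂ = 1.455 − 0.01·4.06215 = 1.4143785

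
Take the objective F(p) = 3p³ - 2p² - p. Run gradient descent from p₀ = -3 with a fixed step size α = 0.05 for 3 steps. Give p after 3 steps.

-595.2291298

F′(p) = 9p² - 4p - 1
p₁ = -3 − 0.05·92 = -7.6
p₂ = -7.6 − 0.05·549.24 = -35.062
p₃ = -35.062 − 0.05·11203.342596 = -595.2291298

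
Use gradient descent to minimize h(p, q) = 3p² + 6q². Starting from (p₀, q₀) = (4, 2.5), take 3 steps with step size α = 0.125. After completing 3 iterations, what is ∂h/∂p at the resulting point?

0.375

∇h = (6p, 12q)
(p₁, q₁) = (4, 2.5) − 0.125·(24, 30) = (1, -1.25)
(p₂, q₂) = (1, -1.25) − 0.125·(6, -15) = (0.25, 0.625)
(p₃, q₃) = (0.25, 0.625) − 0.125·(1.5, 7.5) = (0.0625, -0.3125)
∂h/∂p at (0.0625, -0.3125) = 0.375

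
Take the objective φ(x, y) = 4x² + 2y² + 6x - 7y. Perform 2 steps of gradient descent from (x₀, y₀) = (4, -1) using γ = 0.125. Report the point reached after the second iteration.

∇φ = (8x + 6, 4y - 7)
Step 1: at (4, -1), ∇φ = (38, -11) → (4, -1) − 0.125·(38, -11) = (-0.75, 0.375)
Step 2: at (-0.75, 0.375), ∇φ = (0, -5.5) → (-0.75, 0.375) − 0.125·(0, -5.5) = (-0.75, 1.0625)

(-0.75, 1.0625)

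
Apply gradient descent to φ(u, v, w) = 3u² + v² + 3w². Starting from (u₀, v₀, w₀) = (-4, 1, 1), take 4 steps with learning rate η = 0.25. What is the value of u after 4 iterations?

∇φ = (6u, 2v, 6w)
(u₁, v₁, w₁) = (-4, 1, 1) − 0.25·(-24, 2, 6) = (2, 0.5, -0.5)
(u₂, v₂, w₂) = (2, 0.5, -0.5) − 0.25·(12, 1, -3) = (-1, 0.25, 0.25)
(u₃, v₃, w₃) = (-1, 0.25, 0.25) − 0.25·(-6, 0.5, 1.5) = (0.5, 0.125, -0.125)
(u₄, v₄, w₄) = (0.5, 0.125, -0.125) − 0.25·(3, 0.25, -0.75) = (-0.25, 0.0625, 0.0625)
u = -0.25

-0.25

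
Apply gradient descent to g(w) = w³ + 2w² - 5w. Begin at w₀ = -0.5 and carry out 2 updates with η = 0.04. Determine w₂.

g′(w) = 3w² + 4w - 5
w₁ = -0.5 − 0.04·(-6.25) = -0.25
w₂ = -0.25 − 0.04·(-5.8125) = -0.0175

-0.0175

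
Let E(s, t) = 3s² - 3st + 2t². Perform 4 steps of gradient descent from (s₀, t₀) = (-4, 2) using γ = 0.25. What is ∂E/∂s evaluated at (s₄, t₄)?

-34.3359375

∇E = (6s - 3t, -3s + 4t)
Step 1: at (-4, 2), ∇E = (-30, 20) → (-4, 2) − 0.25·(-30, 20) = (3.5, -3)
Step 2: at (3.5, -3), ∇E = (30, -22.5) → (3.5, -3) − 0.25·(30, -22.5) = (-4, 2.625)
Step 3: at (-4, 2.625), ∇E = (-31.875, 22.5) → (-4, 2.625) − 0.25·(-31.875, 22.5) = (3.96875, -3)
Step 4: at (3.96875, -3), ∇E = (32.8125, -23.90625) → (3.96875, -3) − 0.25·(32.8125, -23.90625) = (-4.234375, 2.9765625)
∂E/∂s at (-4.234375, 2.9765625) = -34.3359375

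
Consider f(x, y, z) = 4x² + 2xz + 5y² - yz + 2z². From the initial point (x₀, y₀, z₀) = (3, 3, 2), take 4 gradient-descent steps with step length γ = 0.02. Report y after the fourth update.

1.32593104

∇f = (8x + 2z, 10y - z, 2x - y + 4z)
Step 1: at (3, 3, 2), ∇f = (28, 28, 11) → (3, 3, 2) − 0.02·(28, 28, 11) = (2.44, 2.44, 1.78)
Step 2: at (2.44, 2.44, 1.78), ∇f = (23.08, 22.62, 9.56) → (2.44, 2.44, 1.78) − 0.02·(23.08, 22.62, 9.56) = (1.9784, 1.9876, 1.5888)
Step 3: at (1.9784, 1.9876, 1.5888), ∇f = (19.0048, 18.2872, 8.3244) → (1.9784, 1.9876, 1.5888) − 0.02·(19.0048, 18.2872, 8.3244) = (1.598304, 1.621856, 1.422312)
Step 4: at (1.598304, 1.621856, 1.422312), ∇f = (15.631056, 14.796248, 7.264) → (1.598304, 1.621856, 1.422312) − 0.02·(15.631056, 14.796248, 7.264) = (1.28568288, 1.32593104, 1.277032)
y = 1.32593104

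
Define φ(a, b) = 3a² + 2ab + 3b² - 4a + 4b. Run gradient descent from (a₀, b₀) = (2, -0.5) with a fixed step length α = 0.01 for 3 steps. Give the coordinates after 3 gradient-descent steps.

∇φ = (6a + 2b - 4, 2a + 6b + 4)
(a₁, b₁) = (2, -0.5) − 0.01·(7, 5) = (1.93, -0.55)
(a₂, b₂) = (1.93, -0.55) − 0.01·(6.48, 4.56) = (1.8652, -0.5956)
(a₃, b₃) = (1.8652, -0.5956) − 0.01·(6, 4.1568) = (1.8052, -0.637168)

(1.8052, -0.637168)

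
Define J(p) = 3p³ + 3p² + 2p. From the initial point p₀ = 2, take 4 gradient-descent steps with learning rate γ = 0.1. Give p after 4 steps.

-6571.2605625

J′(p) = 9p² + 6p + 2
Step 1: J′(2) = 50; p₁ = 2 − 0.1·50 = -3
Step 2: J′(-3) = 65; p₂ = -3 − 0.1·65 = -9.5
Step 3: J′(-9.5) = 757.25; p₃ = -9.5 − 0.1·757.25 = -85.225
Step 4: J′(-85.225) = 64860.355625; p₄ = -85.225 − 0.1·64860.355625 = -6571.2605625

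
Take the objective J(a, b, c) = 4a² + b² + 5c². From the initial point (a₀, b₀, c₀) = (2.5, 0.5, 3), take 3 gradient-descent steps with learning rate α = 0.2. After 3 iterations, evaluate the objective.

∇J = (8a, 2b, 10c)
Step 1: at (2.5, 0.5, 3), ∇J = (20, 1, 30) → (2.5, 0.5, 3) − 0.2·(20, 1, 30) = (-1.5, 0.3, -3)
Step 2: at (-1.5, 0.3, -3), ∇J = (-12, 0.6, -30) → (-1.5, 0.3, -3) − 0.2·(-12, 0.6, -30) = (0.9, 0.18, 3)
Step 3: at (0.9, 0.18, 3), ∇J = (7.2, 0.36, 30) → (0.9, 0.18, 3) − 0.2·(7.2, 0.36, 30) = (-0.54, 0.108, -3)
J(-0.54, 0.108, -3) = 46.178064

46.178064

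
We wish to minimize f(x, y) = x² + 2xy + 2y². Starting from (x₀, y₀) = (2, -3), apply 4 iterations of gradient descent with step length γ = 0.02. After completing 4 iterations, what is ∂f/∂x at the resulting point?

-0.65035264

∇f = (2x + 2y, 2x + 4y)
(x₁, y₁) = (2, -3) − 0.02·(-2, -8) = (2.04, -2.84)
(x₂, y₂) = (2.04, -2.84) − 0.02·(-1.6, -7.28) = (2.072, -2.6944)
(x₃, y₃) = (2.072, -2.6944) − 0.02·(-1.2448, -6.6336) = (2.096896, -2.561728)
(x₄, y₄) = (2.096896, -2.561728) − 0.02·(-0.929664, -6.05312) = (2.11548928, -2.4406656)
∂f/∂x at (2.11548928, -2.4406656) = -0.65035264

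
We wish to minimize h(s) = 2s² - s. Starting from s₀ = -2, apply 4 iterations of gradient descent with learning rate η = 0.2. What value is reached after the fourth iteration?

0.2464

h′(s) = 4s - 1
s₁ = -2 − 0.2·(-9) = -0.2
s₂ = -0.2 − 0.2·(-1.8) = 0.16
s₃ = 0.16 − 0.2·(-0.36) = 0.232
s₄ = 0.232 − 0.2·(-0.072) = 0.2464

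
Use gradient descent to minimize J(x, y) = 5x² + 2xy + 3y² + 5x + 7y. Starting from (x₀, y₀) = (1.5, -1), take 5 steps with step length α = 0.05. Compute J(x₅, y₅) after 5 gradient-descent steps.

∇J = (10x + 2y + 5, 2x + 6y + 7)
(x₁, y₁) = (1.5, -1) − 0.05·(18, 4) = (0.6, -1.2)
(x₂, y₂) = (0.6, -1.2) − 0.05·(8.6, 1) = (0.17, -1.25)
(x₃, y₃) = (0.17, -1.25) − 0.05·(4.2, -0.16) = (-0.04, -1.242)
(x₄, y₄) = (-0.04, -1.242) − 0.05·(2.116, -0.532) = (-0.1458, -1.2154)
(x₅, y₅) = (-0.1458, -1.2154) − 0.05·(1.1112, -0.584) = (-0.20136, -1.1862)
J(-0.20136, -1.1862) = -4.408552968

-4.408552968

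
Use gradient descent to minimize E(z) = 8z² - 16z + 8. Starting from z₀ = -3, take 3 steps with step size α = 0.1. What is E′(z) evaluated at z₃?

13.824

E′(z) = 16z - 16
Step 1: E′(-3) = -64; z₁ = -3 − 0.1·(-64) = 3.4
Step 2: E′(3.4) = 38.4; z₂ = 3.4 − 0.1·38.4 = -0.44
Step 3: E′(-0.44) = -23.04; z₃ = -0.44 − 0.1·(-23.04) = 1.864
E′(z) at (1.864) = 13.824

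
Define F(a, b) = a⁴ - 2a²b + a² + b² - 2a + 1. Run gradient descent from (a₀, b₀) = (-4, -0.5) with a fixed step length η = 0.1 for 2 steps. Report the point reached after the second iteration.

(-5080.0336, 111.752)

∇F = (4a³ - 4ab + 2a - 2, -2a² + 2b)
Step 1: at (-4, -0.5), ∇F = (-274, -33) → (-4, -0.5) − 0.1·(-274, -33) = (23.4, 2.8)
Step 2: at (23.4, 2.8), ∇F = (51034.336, -1089.52) → (23.4, 2.8) − 0.1·(51034.336, -1089.52) = (-5080.0336, 111.752)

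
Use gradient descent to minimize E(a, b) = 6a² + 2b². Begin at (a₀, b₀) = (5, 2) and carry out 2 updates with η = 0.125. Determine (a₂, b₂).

(1.25, 0.5)

∇E = (12a, 4b)
Step 1: at (5, 2), ∇E = (60, 8) → (5, 2) − 0.125·(60, 8) = (-2.5, 1)
Step 2: at (-2.5, 1), ∇E = (-30, 4) → (-2.5, 1) − 0.125·(-30, 4) = (1.25, 0.5)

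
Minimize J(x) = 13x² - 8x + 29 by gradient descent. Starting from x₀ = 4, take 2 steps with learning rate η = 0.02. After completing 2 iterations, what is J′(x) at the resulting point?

22.1184

J′(x) = 26x - 8
Step 1: J′(4) = 96; x₁ = 4 − 0.02·96 = 2.08
Step 2: J′(2.08) = 46.08; x₂ = 2.08 − 0.02·46.08 = 1.1584
J′(x) at (1.1584) = 22.1184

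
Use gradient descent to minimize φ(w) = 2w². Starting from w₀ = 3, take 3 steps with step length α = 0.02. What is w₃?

2.336064

φ′(w) = 4w
w₁ = 3 − 0.02·12 = 2.76
w₂ = 2.76 − 0.02·11.04 = 2.5392
w₃ = 2.5392 − 0.02·10.1568 = 2.336064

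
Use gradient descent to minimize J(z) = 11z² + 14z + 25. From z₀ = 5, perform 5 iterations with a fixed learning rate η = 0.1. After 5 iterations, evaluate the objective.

2184.2758916096

J′(z) = 22z + 14
z₁ = 5 − 0.1·124 = -7.4
z₂ = -7.4 − 0.1·(-148.8) = 7.48
z₃ = 7.48 − 0.1·178.56 = -10.376
z₄ = -10.376 − 0.1·(-214.272) = 11.0512
z₅ = 11.0512 − 0.1·257.1264 = -14.66144
J(-14.66144) = 2184.2758916096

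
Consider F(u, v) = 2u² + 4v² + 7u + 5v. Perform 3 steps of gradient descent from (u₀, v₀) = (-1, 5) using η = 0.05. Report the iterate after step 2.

(-1.27, 1.4)

∇F = (4u + 7, 8v + 5)
(u₁, v₁) = (-1, 5) − 0.05·(3, 45) = (-1.15, 2.75)
(u₂, v₂) = (-1.15, 2.75) − 0.05·(2.4, 27) = (-1.27, 1.4)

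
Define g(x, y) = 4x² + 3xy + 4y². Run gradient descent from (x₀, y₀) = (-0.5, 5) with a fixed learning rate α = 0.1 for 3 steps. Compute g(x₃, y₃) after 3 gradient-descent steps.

∇g = (8x + 3y, 3x + 8y)
Step 1: at (-0.5, 5), ∇g = (11, 38.5) → (-0.5, 5) − 0.1·(11, 38.5) = (-1.6, 1.15)
Step 2: at (-1.6, 1.15), ∇g = (-9.35, 4.4) → (-1.6, 1.15) − 0.1·(-9.35, 4.4) = (-0.665, 0.71)
Step 3: at (-0.665, 0.71), ∇g = (-3.19, 3.685) → (-0.665, 0.71) − 0.1·(-3.19, 3.685) = (-0.346, 0.3415)
g(-0.346, 0.3415) = 0.590876

0.590876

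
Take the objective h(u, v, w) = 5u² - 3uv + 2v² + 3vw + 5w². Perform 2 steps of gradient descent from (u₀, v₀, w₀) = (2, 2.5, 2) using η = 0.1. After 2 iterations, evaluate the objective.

∇h = (10u - 3v, -3u + 4v + 3w, 3v + 10w)
Step 1: at (2, 2.5, 2), ∇h = (12.5, 10, 27.5) → (2, 2.5, 2) − 0.1·(12.5, 10, 27.5) = (0.75, 1.5, -0.75)
Step 2: at (0.75, 1.5, -0.75), ∇h = (3, 1.5, -3) → (0.75, 1.5, -0.75) − 0.1·(3, 1.5, -3) = (0.45, 1.35, -0.45)
h(0.45, 1.35, -0.45) = 2.025

2.025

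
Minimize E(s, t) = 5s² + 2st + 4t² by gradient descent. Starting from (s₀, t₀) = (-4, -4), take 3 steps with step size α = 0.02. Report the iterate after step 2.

∇E = (10s + 2t, 2s + 8t)
Step 1: at (-4, -4), ∇E = (-48, -40) → (-4, -4) − 0.02·(-48, -40) = (-3.04, -3.2)
Step 2: at (-3.04, -3.2), ∇E = (-36.8, -31.68) → (-3.04, -3.2) − 0.02·(-36.8, -31.68) = (-2.304, -2.5664)

(-2.304, -2.5664)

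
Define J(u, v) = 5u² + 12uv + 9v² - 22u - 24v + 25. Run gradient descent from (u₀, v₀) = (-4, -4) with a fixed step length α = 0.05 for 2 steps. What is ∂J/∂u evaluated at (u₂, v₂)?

∇J = (10u + 12v - 22, 12u + 18v - 24)
(u₁, v₁) = (-4, -4) − 0.05·(-110, -144) = (1.5, 3.2)
(u₂, v₂) = (1.5, 3.2) − 0.05·(31.4, 51.6) = (-0.07, 0.62)
∂J/∂u at (-0.07, 0.62) = -15.26

-15.26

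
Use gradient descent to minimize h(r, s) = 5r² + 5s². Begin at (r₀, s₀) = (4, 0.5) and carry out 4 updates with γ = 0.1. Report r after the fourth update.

0

∇h = (10r, 10s)
(r₁, s₁) = (4, 0.5) − 0.1·(40, 5) = (0, 0)
(r₂, s₂) = (0, 0) − 0.1·(0, 0) = (0, 0)
(r₃, s₃) = (0, 0) − 0.1·(0, 0) = (0, 0)
(r₄, s₄) = (0, 0) − 0.1·(0, 0) = (0, 0)
r = 0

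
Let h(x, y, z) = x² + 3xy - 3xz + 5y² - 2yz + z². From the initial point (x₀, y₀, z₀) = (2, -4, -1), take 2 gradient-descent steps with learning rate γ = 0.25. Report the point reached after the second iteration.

(-2.125, -8.9375, 3.9375)

∇h = (2x + 3y - 3z, 3x + 10y - 2z, -3x - 2y + 2z)
(x₁, y₁, z₁) = (2, -4, -1) − 0.25·(-5, -32, 0) = (3.25, 4, -1)
(x₂, y₂, z₂) = (3.25, 4, -1) − 0.25·(21.5, 51.75, -19.75) = (-2.125, -8.9375, 3.9375)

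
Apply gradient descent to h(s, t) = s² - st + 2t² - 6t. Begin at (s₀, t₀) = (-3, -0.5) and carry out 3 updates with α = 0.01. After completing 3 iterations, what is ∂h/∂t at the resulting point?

∇h = (2s - t, -s + 4t - 6)
(s₁, t₁) = (-3, -0.5) − 0.01·(-5.5, -5) = (-2.945, -0.45)
(s₂, t₂) = (-2.945, -0.45) − 0.01·(-5.44, -4.855) = (-2.8906, -0.40145)
(s₃, t₃) = (-2.8906, -0.40145) − 0.01·(-5.37975, -4.7152) = (-2.8368025, -0.354298)
∂h/∂t at (-2.8368025, -0.354298) = -4.5803895

-4.5803895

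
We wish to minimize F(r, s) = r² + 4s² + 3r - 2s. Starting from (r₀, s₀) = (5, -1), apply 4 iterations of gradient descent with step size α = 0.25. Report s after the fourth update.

-1

∇F = (2r + 3, 8s - 2)
(r₁, s₁) = (5, -1) − 0.25·(13, -10) = (1.75, 1.5)
(r₂, s₂) = (1.75, 1.5) − 0.25·(6.5, 10) = (0.125, -1)
(r₃, s₃) = (0.125, -1) − 0.25·(3.25, -10) = (-0.6875, 1.5)
(r₄, s₄) = (-0.6875, 1.5) − 0.25·(1.625, 10) = (-1.09375, -1)
s = -1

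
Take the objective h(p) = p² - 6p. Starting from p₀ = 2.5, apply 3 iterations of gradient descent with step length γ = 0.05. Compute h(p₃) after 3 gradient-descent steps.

-8.86713975

h′(p) = 2p - 6
Step 1: h′(2.5) = -1; p₁ = 2.5 − 0.05·(-1) = 2.55
Step 2: h′(2.55) = -0.9; p₂ = 2.55 − 0.05·(-0.9) = 2.595
Step 3: h′(2.595) = -0.81; p₃ = 2.595 − 0.05·(-0.81) = 2.6355
h(2.6355) = -8.86713975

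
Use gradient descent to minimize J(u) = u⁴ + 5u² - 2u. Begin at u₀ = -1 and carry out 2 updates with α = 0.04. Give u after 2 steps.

J′(u) = 4u³ + 10u - 2
Step 1: J′(-1) = -16; u₁ = -1 − 0.04·(-16) = -0.36
Step 2: J′(-0.36) = -5.786624; u₂ = -0.36 − 0.04·(-5.786624) = -0.12853504

-0.12853504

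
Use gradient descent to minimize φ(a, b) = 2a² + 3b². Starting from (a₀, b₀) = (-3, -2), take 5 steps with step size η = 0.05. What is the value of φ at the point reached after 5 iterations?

∇φ = (4a, 6b)
Step 1: at (-3, -2), ∇φ = (-12, -12) → (-3, -2) − 0.05·(-12, -12) = (-2.4, -1.4)
Step 2: at (-2.4, -1.4), ∇φ = (-9.6, -8.4) → (-2.4, -1.4) − 0.05·(-9.6, -8.4) = (-1.92, -0.98)
Step 3: at (-1.92, -0.98), ∇φ = (-7.68, -5.88) → (-1.92, -0.98) − 0.05·(-7.68, -5.88) = (-1.536, -0.686)
Step 4: at (-1.536, -0.686), ∇φ = (-6.144, -4.116) → (-1.536, -0.686) − 0.05·(-6.144, -4.116) = (-1.2288, -0.4802)
Step 5: at (-1.2288, -0.4802), ∇φ = (-4.9152, -2.8812) → (-1.2288, -0.4802) − 0.05·(-4.9152, -2.8812) = (-0.98304, -0.33614)
φ(-0.98304, -0.33614) = 2.271705582

2.271705582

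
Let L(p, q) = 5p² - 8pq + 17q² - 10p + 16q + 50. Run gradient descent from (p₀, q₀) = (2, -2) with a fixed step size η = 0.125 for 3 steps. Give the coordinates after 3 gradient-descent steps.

(-25.140625, 85.28125)

∇L = (10p - 8q - 10, -8p + 34q + 16)
Step 1: at (2, -2), ∇L = (26, -68) → (2, -2) − 0.125·(26, -68) = (-1.25, 6.5)
Step 2: at (-1.25, 6.5), ∇L = (-74.5, 247) → (-1.25, 6.5) − 0.125·(-74.5, 247) = (8.0625, -24.375)
Step 3: at (8.0625, -24.375), ∇L = (265.625, -877.25) → (8.0625, -24.375) − 0.125·(265.625, -877.25) = (-25.140625, 85.28125)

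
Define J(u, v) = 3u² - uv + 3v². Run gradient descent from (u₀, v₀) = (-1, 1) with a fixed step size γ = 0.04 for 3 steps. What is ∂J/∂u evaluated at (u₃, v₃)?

-2.612736

∇J = (6u - v, -u + 6v)
(u₁, v₁) = (-1, 1) − 0.04·(-7, 7) = (-0.72, 0.72)
(u₂, v₂) = (-0.72, 0.72) − 0.04·(-5.04, 5.04) = (-0.5184, 0.5184)
(u₃, v₃) = (-0.5184, 0.5184) − 0.04·(-3.6288, 3.6288) = (-0.373248, 0.373248)
∂J/∂u at (-0.373248, 0.373248) = -2.612736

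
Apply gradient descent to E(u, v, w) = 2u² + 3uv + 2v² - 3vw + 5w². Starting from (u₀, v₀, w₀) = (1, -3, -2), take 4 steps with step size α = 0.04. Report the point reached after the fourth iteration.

(1.54752768, -2.51424, -0.974592)

∇E = (4u + 3v, 3u + 4v - 3w, -3v + 10w)
(u₁, v₁, w₁) = (1, -3, -2) − 0.04·(-5, -3, -11) = (1.2, -2.88, -1.56)
(u₂, v₂, w₂) = (1.2, -2.88, -1.56) − 0.04·(-3.84, -3.24, -6.96) = (1.3536, -2.7504, -1.2816)
(u₃, v₃, w₃) = (1.3536, -2.7504, -1.2816) − 0.04·(-2.8368, -3.096, -4.5648) = (1.467072, -2.62656, -1.099008)
(u₄, v₄, w₄) = (1.467072, -2.62656, -1.099008) − 0.04·(-2.011392, -2.808, -3.1104) = (1.54752768, -2.51424, -0.974592)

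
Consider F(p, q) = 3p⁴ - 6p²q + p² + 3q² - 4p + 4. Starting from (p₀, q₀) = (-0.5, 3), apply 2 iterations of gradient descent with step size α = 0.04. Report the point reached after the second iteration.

(-1.37679872, 1.999584)

∇F = (12p³ - 12pq + 2p - 4, -6p² + 6q)
(p₁, q₁) = (-0.5, 3) − 0.04·(11.5, 16.5) = (-0.96, 2.34)
(p₂, q₂) = (-0.96, 2.34) − 0.04·(10.419968, 8.5104) = (-1.37679872, 1.999584)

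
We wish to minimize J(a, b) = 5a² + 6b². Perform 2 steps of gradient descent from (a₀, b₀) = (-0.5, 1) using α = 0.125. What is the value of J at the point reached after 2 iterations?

∇J = (10a, 12b)
(a₁, b₁) = (-0.5, 1) − 0.125·(-5, 12) = (0.125, -0.5)
(a₂, b₂) = (0.125, -0.5) − 0.125·(1.25, -6) = (-0.03125, 0.25)
J(-0.03125, 0.25) = 0.3798828125

0.3798828125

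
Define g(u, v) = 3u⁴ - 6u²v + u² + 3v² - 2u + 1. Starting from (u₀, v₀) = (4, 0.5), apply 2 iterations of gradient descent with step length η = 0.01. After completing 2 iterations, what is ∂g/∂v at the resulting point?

4.75401984

∇g = (12u³ - 12uv + 2u - 2, -6u² + 6v)
(u₁, v₁) = (4, 0.5) − 0.01·(750, -93) = (-3.5, 1.43)
(u₂, v₂) = (-3.5, 1.43) − 0.01·(-463.44, -64.92) = (1.1344, 2.0792)
∂g/∂v at (1.1344, 2.0792) = 4.75401984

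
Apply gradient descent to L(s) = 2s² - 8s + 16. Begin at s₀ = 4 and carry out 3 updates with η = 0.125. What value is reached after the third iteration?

L′(s) = 4s - 8
s₁ = 4 − 0.125·8 = 3
s₂ = 3 − 0.125·4 = 2.5
s₃ = 2.5 − 0.125·2 = 2.25

2.25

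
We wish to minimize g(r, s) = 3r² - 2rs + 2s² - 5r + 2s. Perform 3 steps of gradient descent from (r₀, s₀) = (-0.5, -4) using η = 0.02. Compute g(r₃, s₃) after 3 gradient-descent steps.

∇g = (6r - 2s - 5, -2r + 4s + 2)
(r₁, s₁) = (-0.5, -4) − 0.02·(0, -13) = (-0.5, -3.74)
(r₂, s₂) = (-0.5, -3.74) − 0.02·(-0.52, -11.96) = (-0.4896, -3.5008)
(r₃, s₃) = (-0.4896, -3.5008) − 0.02·(-0.936, -11.024) = (-0.47088, -3.28032)
g(-0.47088, -3.28032) = 14.8906683648

14.8906683648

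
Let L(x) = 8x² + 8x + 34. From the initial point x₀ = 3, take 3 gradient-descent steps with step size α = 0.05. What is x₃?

-0.472

L′(x) = 16x + 8
Step 1: L′(3) = 56; x₁ = 3 − 0.05·56 = 0.2
Step 2: L′(0.2) = 11.2; x₂ = 0.2 − 0.05·11.2 = -0.36
Step 3: L′(-0.36) = 2.24; x₃ = -0.36 − 0.05·2.24 = -0.472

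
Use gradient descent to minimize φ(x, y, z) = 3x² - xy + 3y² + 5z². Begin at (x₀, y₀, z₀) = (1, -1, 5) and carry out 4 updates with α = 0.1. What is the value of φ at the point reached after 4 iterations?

0.00045927

∇φ = (6x - y, -x + 6y, 10z)
(x₁, y₁, z₁) = (1, -1, 5) − 0.1·(7, -7, 50) = (0.3, -0.3, 0)
(x₂, y₂, z₂) = (0.3, -0.3, 0) − 0.1·(2.1, -2.1, 0) = (0.09, -0.09, 0)
(x₃, y₃, z₃) = (0.09, -0.09, 0) − 0.1·(0.63, -0.63, 0) = (0.027, -0.027, 0)
(x₄, y₄, z₄) = (0.027, -0.027, 0) − 0.1·(0.189, -0.189, 0) = (0.0081, -0.0081, 0)
φ(0.0081, -0.0081, 0) = 0.00045927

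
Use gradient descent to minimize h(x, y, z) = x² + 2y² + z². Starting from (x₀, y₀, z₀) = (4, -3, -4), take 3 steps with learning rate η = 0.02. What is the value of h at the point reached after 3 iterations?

∇h = (2x, 4y, 2z)
Step 1: at (4, -3, -4), ∇h = (8, -12, -8) → (4, -3, -4) − 0.02·(8, -12, -8) = (3.84, -2.76, -3.84)
Step 2: at (3.84, -2.76, -3.84), ∇h = (7.68, -11.04, -7.68) → (3.84, -2.76, -3.84) − 0.02·(7.68, -11.04, -7.68) = (3.6864, -2.5392, -3.6864)
Step 3: at (3.6864, -2.5392, -3.6864), ∇h = (7.3728, -10.1568, -7.3728) → (3.6864, -2.5392, -3.6864) − 0.02·(7.3728, -10.1568, -7.3728) = (3.538944, -2.336064, -3.538944)
h(3.538944, -2.336064, -3.538944) = 35.962639294464

35.962639294464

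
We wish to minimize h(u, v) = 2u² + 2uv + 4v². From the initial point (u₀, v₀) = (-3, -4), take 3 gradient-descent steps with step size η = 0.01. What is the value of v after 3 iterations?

∇h = (4u + 2v, 2u + 8v)
(u₁, v₁) = (-3, -4) − 0.01·(-20, -38) = (-2.8, -3.62)
(u₂, v₂) = (-2.8, -3.62) − 0.01·(-18.44, -34.56) = (-2.6156, -3.2744)
(u₃, v₃) = (-2.6156, -3.2744) − 0.01·(-17.0112, -31.4264) = (-2.445488, -2.960136)
v = -2.960136

-2.960136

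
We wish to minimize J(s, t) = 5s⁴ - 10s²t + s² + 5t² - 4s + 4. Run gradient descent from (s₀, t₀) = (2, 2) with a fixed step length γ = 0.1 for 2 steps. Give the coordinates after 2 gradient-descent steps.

∇J = (20s³ - 20st + 2s - 4, -10s² + 10t)
Step 1: at (2, 2), ∇J = (80, -20) → (2, 2) − 0.1·(80, -20) = (-6, 4)
Step 2: at (-6, 4), ∇J = (-3856, -320) → (-6, 4) − 0.1·(-3856, -320) = (379.6, 36)

(379.6, 36)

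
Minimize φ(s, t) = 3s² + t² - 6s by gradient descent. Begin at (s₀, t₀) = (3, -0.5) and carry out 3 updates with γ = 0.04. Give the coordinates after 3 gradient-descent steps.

(1.877952, -0.389344)

∇φ = (6s - 6, 2t)
Step 1: at (3, -0.5), ∇φ = (12, -1) → (3, -0.5) − 0.04·(12, -1) = (2.52, -0.46)
Step 2: at (2.52, -0.46), ∇φ = (9.12, -0.92) → (2.52, -0.46) − 0.04·(9.12, -0.92) = (2.1552, -0.4232)
Step 3: at (2.1552, -0.4232), ∇φ = (6.9312, -0.8464) → (2.1552, -0.4232) − 0.04·(6.9312, -0.8464) = (1.877952, -0.389344)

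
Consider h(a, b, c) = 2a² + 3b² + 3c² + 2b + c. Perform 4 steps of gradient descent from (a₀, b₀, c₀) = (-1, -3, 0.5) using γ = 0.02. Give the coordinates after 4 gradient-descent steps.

(-0.71639296, -1.93252096, 0.23313024)

∇h = (4a, 6b + 2, 6c + 1)
Step 1: at (-1, -3, 0.5), ∇h = (-4, -16, 4) → (-1, -3, 0.5) − 0.02·(-4, -16, 4) = (-0.92, -2.68, 0.42)
Step 2: at (-0.92, -2.68, 0.42), ∇h = (-3.68, -14.08, 3.52) → (-0.92, -2.68, 0.42) − 0.02·(-3.68, -14.08, 3.52) = (-0.8464, -2.3984, 0.3496)
Step 3: at (-0.8464, -2.3984, 0.3496), ∇h = (-3.3856, -12.3904, 3.0976) → (-0.8464, -2.3984, 0.3496) − 0.02·(-3.3856, -12.3904, 3.0976) = (-0.778688, -2.150592, 0.287648)
Step 4: at (-0.778688, -2.150592, 0.287648), ∇h = (-3.114752, -10.903552, 2.725888) → (-0.778688, -2.150592, 0.287648) − 0.02·(-3.114752, -10.903552, 2.725888) = (-0.71639296, -1.93252096, 0.23313024)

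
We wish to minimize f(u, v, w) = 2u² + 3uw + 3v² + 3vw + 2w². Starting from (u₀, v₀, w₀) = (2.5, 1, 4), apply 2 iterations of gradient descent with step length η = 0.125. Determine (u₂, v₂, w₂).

(-0.3828125, -0.5703125, 0.90625)

∇f = (4u + 3w, 6v + 3w, 3u + 3v + 4w)
(u₁, v₁, w₁) = (2.5, 1, 4) − 0.125·(22, 18, 26.5) = (-0.25, -1.25, 0.6875)
(u₂, v₂, w₂) = (-0.25, -1.25, 0.6875) − 0.125·(1.0625, -5.4375, -1.75) = (-0.3828125, -0.5703125, 0.90625)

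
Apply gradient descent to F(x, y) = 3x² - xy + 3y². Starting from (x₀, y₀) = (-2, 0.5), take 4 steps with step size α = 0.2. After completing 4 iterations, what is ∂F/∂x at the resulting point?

-0.224

∇F = (6x - y, -x + 6y)
(x₁, y₁) = (-2, 0.5) − 0.2·(-12.5, 5) = (0.5, -0.5)
(x₂, y₂) = (0.5, -0.5) − 0.2·(3.5, -3.5) = (-0.2, 0.2)
(x₃, y₃) = (-0.2, 0.2) − 0.2·(-1.4, 1.4) = (0.08, -0.08)
(x₄, y₄) = (0.08, -0.08) − 0.2·(0.56, -0.56) = (-0.032, 0.032)
∂F/∂x at (-0.032, 0.032) = -0.224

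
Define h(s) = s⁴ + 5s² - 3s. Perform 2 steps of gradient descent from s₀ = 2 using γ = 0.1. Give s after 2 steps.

10.0556

h′(s) = 4s³ + 10s - 3
s₁ = 2 − 0.1·49 = -2.9
s₂ = -2.9 − 0.1·(-129.556) = 10.0556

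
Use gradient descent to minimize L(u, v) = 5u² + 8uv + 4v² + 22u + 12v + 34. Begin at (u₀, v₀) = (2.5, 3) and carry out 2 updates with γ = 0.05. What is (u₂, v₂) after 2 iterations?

∇L = (10u + 8v + 22, 8u + 8v + 12)
(u₁, v₁) = (2.5, 3) − 0.05·(71, 56) = (-1.05, 0.2)
(u₂, v₂) = (-1.05, 0.2) − 0.05·(13.1, 5.2) = (-1.705, -0.06)

(-1.705, -0.06)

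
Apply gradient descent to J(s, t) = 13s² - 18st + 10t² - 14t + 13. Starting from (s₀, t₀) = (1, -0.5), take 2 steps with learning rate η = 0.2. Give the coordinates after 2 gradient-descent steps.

∇J = (26s - 18t, -18s + 20t - 14)
(s₁, t₁) = (1, -0.5) − 0.2·(35, -42) = (-6, 7.9)
(s₂, t₂) = (-6, 7.9) − 0.2·(-298.2, 252) = (53.64, -42.5)

(53.64, -42.5)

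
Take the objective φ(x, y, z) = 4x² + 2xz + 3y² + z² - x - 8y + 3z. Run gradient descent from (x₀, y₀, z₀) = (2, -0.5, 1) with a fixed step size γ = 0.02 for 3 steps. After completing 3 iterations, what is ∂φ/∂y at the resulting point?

∇φ = (8x + 2z - 1, 6y - 8, 2x + 2z + 3)
(x₁, y₁, z₁) = (2, -0.5, 1) − 0.02·(17, -11, 9) = (1.66, -0.28, 0.82)
(x₂, y₂, z₂) = (1.66, -0.28, 0.82) − 0.02·(13.92, -9.68, 7.96) = (1.3816, -0.0864, 0.6608)
(x₃, y₃, z₃) = (1.3816, -0.0864, 0.6608) − 0.02·(11.3744, -8.5184, 7.0848) = (1.154112, 0.083968, 0.519104)
∂φ/∂y at (1.154112, 0.083968, 0.519104) = -7.496192

-7.496192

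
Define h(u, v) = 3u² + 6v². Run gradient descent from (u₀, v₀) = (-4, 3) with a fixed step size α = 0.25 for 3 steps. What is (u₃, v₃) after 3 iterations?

∇h = (6u, 12v)
(u₁, v₁) = (-4, 3) − 0.25·(-24, 36) = (2, -6)
(u₂, v₂) = (2, -6) − 0.25·(12, -72) = (-1, 12)
(u₃, v₃) = (-1, 12) − 0.25·(-6, 144) = (0.5, -24)

(0.5, -24)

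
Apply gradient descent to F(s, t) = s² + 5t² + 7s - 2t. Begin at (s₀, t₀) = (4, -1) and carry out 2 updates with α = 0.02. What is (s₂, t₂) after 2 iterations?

(3.412, -0.568)

∇F = (2s + 7, 10t - 2)
(s₁, t₁) = (4, -1) − 0.02·(15, -12) = (3.7, -0.76)
(s₂, t₂) = (3.7, -0.76) − 0.02·(14.4, -9.6) = (3.412, -0.568)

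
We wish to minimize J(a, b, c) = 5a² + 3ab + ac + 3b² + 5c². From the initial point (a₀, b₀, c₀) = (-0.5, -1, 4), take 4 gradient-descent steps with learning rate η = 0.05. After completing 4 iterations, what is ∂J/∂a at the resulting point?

-0.4713

∇J = (10a + 3b + c, 3a + 6b, a + 10c)
(a₁, b₁, c₁) = (-0.5, -1, 4) − 0.05·(-4, -7.5, 39.5) = (-0.3, -0.625, 2.025)
(a₂, b₂, c₂) = (-0.3, -0.625, 2.025) − 0.05·(-2.85, -4.65, 19.95) = (-0.1575, -0.3925, 1.0275)
(a₃, b₃, c₃) = (-0.1575, -0.3925, 1.0275) − 0.05·(-1.725, -2.8275, 10.1175) = (-0.07125, -0.251125, 0.521625)
(a₄, b₄, c₄) = (-0.07125, -0.251125, 0.521625) − 0.05·(-0.94425, -1.7205, 5.145) = (-0.0240375, -0.1651, 0.264375)
∂J/∂a at (-0.0240375, -0.1651, 0.264375) = -0.4713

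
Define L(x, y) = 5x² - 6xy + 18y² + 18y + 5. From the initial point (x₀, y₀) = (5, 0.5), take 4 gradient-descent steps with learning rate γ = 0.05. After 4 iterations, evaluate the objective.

∇L = (10x - 6y, -6x + 36y + 18)
(x₁, y₁) = (5, 0.5) − 0.05·(47, 6) = (2.65, 0.2)
(x₂, y₂) = (2.65, 0.2) − 0.05·(25.3, 9.3) = (1.385, -0.265)
(x₃, y₃) = (1.385, -0.265) − 0.05·(15.44, 0.15) = (0.613, -0.2725)
(x₄, y₄) = (0.613, -0.2725) − 0.05·(7.765, 4.512) = (0.22475, -0.4981)
L(0.22475, -0.4981) = 1.4243156425

1.4243156425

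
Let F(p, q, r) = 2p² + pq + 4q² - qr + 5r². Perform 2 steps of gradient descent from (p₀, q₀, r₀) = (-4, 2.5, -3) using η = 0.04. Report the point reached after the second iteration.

(-2.976, 1.2536, -0.9504)

∇F = (4p + q, p + 8q - r, -q + 10r)
(p₁, q₁, r₁) = (-4, 2.5, -3) − 0.04·(-13.5, 19, -32.5) = (-3.46, 1.74, -1.7)
(p₂, q₂, r₂) = (-3.46, 1.74, -1.7) − 0.04·(-12.1, 12.16, -18.74) = (-2.976, 1.2536, -0.9504)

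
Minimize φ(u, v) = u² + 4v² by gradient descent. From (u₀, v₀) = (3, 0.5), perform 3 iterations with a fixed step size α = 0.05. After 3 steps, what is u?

2.187

∇φ = (2u, 8v)
Step 1: at (3, 0.5), ∇φ = (6, 4) → (3, 0.5) − 0.05·(6, 4) = (2.7, 0.3)
Step 2: at (2.7, 0.3), ∇φ = (5.4, 2.4) → (2.7, 0.3) − 0.05·(5.4, 2.4) = (2.43, 0.18)
Step 3: at (2.43, 0.18), ∇φ = (4.86, 1.44) → (2.43, 0.18) − 0.05·(4.86, 1.44) = (2.187, 0.108)
u = 2.187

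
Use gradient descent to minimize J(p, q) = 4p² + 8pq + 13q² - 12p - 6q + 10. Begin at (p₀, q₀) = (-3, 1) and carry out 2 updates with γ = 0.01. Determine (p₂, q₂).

∇J = (8p + 8q - 12, 8p + 26q - 6)
(p₁, q₁) = (-3, 1) − 0.01·(-28, -4) = (-2.72, 1.04)
(p₂, q₂) = (-2.72, 1.04) − 0.01·(-25.44, -0.72) = (-2.4656, 1.0472)

(-2.4656, 1.0472)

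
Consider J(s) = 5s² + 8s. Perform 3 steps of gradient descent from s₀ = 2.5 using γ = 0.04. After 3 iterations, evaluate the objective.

-0.6595808

J′(s) = 10s + 8
s₁ = 2.5 − 0.04·33 = 1.18
s₂ = 1.18 − 0.04·19.8 = 0.388
s₃ = 0.388 − 0.04·11.88 = -0.0872
J(-0.0872) = -0.6595808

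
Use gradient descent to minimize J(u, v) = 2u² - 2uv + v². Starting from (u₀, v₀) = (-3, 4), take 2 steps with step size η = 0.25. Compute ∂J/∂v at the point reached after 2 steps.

∇J = (4u - 2v, -2u + 2v)
(u₁, v₁) = (-3, 4) − 0.25·(-20, 14) = (2, 0.5)
(u₂, v₂) = (2, 0.5) − 0.25·(7, -3) = (0.25, 1.25)
∂J/∂v at (0.25, 1.25) = 2

2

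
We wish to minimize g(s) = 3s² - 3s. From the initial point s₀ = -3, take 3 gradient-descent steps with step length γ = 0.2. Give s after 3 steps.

g′(s) = 6s - 3
s₁ = -3 − 0.2·(-21) = 1.2
s₂ = 1.2 − 0.2·4.2 = 0.36
s₃ = 0.36 − 0.2·(-0.84) = 0.528

0.528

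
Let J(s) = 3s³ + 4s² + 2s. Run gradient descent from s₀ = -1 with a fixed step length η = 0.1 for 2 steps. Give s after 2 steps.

-1.981

J′(s) = 9s² + 8s + 2
Step 1: J′(-1) = 3; s₁ = -1 − 0.1·3 = -1.3
Step 2: J′(-1.3) = 6.81; s₂ = -1.3 − 0.1·6.81 = -1.981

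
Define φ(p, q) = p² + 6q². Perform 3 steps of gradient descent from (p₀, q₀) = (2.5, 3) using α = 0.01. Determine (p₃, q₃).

(2.35298, 2.044416)

∇φ = (2p, 12q)
Step 1: at (2.5, 3), ∇φ = (5, 36) → (2.5, 3) − 0.01·(5, 36) = (2.45, 2.64)
Step 2: at (2.45, 2.64), ∇φ = (4.9, 31.68) → (2.45, 2.64) − 0.01·(4.9, 31.68) = (2.401, 2.3232)
Step 3: at (2.401, 2.3232), ∇φ = (4.802, 27.8784) → (2.401, 2.3232) − 0.01·(4.802, 27.8784) = (2.35298, 2.044416)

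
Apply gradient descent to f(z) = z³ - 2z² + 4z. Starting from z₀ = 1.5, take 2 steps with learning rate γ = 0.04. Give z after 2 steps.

1.153668

f′(z) = 3z² - 4z + 4
Step 1: f′(1.5) = 4.75; z₁ = 1.5 − 0.04·4.75 = 1.31
Step 2: f′(1.31) = 3.9083; z₂ = 1.31 − 0.04·3.9083 = 1.153668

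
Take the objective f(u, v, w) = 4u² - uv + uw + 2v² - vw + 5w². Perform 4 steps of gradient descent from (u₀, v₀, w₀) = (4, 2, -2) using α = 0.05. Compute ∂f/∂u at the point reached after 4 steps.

4.834375

∇f = (8u - v + w, -u + 4v - w, u - v + 10w)
(u₁, v₁, w₁) = (4, 2, -2) − 0.05·(28, 6, -18) = (2.6, 1.7, -1.1)
(u₂, v₂, w₂) = (2.6, 1.7, -1.1) − 0.05·(18, 5.3, -10.1) = (1.7, 1.435, -0.595)
(u₃, v₃, w₃) = (1.7, 1.435, -0.595) − 0.05·(11.57, 4.635, -5.685) = (1.1215, 1.20325, -0.31075)
(u₄, v₄, w₄) = (1.1215, 1.20325, -0.31075) − 0.05·(7.458, 4.00225, -3.18925) = (0.7486, 1.0031375, -0.1512875)
∂f/∂u at (0.7486, 1.0031375, -0.1512875) = 4.834375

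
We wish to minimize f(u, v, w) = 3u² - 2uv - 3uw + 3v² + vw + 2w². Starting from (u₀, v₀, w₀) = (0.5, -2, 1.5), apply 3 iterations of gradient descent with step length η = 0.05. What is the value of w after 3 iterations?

∇f = (6u - 2v - 3w, -2u + 6v + w, -3u + v + 4w)
(u₁, v₁, w₁) = (0.5, -2, 1.5) − 0.05·(2.5, -11.5, 2.5) = (0.375, -1.425, 1.375)
(u₂, v₂, w₂) = (0.375, -1.425, 1.375) − 0.05·(0.975, -7.925, 2.95) = (0.32625, -1.02875, 1.2275)
(u₃, v₃, w₃) = (0.32625, -1.02875, 1.2275) − 0.05·(0.3325, -5.5975, 2.9025) = (0.309625, -0.748875, 1.082375)
w = 1.082375

1.082375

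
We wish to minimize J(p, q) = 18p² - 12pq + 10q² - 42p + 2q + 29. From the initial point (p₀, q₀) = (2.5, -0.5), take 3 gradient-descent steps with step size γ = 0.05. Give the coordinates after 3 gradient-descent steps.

(-0.512, 1.76)

∇J = (36p - 12q - 42, -12p + 20q + 2)
(p₁, q₁) = (2.5, -0.5) − 0.05·(54, -38) = (-0.2, 1.4)
(p₂, q₂) = (-0.2, 1.4) − 0.05·(-66, 32.4) = (3.1, -0.22)
(p₃, q₃) = (3.1, -0.22) − 0.05·(72.24, -39.6) = (-0.512, 1.76)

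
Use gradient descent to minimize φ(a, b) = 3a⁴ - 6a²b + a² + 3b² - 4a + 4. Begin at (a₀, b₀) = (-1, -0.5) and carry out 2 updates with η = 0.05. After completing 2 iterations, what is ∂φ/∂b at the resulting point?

-0.95585184

∇φ = (12a³ - 12ab + 2a - 4, -6a² + 6b)
Step 1: at (-1, -0.5), ∇φ = (-24, -9) → (-1, -0.5) − 0.05·(-24, -9) = (0.2, -0.05)
Step 2: at (0.2, -0.05), ∇φ = (-3.384, -0.54) → (0.2, -0.05) − 0.05·(-3.384, -0.54) = (0.3692, -0.023)
∂φ/∂b at (0.3692, -0.023) = -0.95585184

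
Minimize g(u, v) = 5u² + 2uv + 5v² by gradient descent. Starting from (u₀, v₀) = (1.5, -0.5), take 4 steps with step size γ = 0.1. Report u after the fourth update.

0.0024

∇g = (10u + 2v, 2u + 10v)
Step 1: at (1.5, -0.5), ∇g = (14, -2) → (1.5, -0.5) − 0.1·(14, -2) = (0.1, -0.3)
Step 2: at (0.1, -0.3), ∇g = (0.4, -2.8) → (0.1, -0.3) − 0.1·(0.4, -2.8) = (0.06, -0.02)
Step 3: at (0.06, -0.02), ∇g = (0.56, -0.08) → (0.06, -0.02) − 0.1·(0.56, -0.08) = (0.004, -0.012)
Step 4: at (0.004, -0.012), ∇g = (0.016, -0.112) → (0.004, -0.012) − 0.1·(0.016, -0.112) = (0.0024, -0.0008)
u = 0.0024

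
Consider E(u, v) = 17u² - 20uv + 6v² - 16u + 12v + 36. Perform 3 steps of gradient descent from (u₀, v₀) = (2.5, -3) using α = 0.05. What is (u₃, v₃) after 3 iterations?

∇E = (34u - 20v - 16, -20u + 12v + 12)
(u₁, v₁) = (2.5, -3) − 0.05·(129, -74) = (-3.95, 0.7)
(u₂, v₂) = (-3.95, 0.7) − 0.05·(-164.3, 99.4) = (4.265, -4.27)
(u₃, v₃) = (4.265, -4.27) − 0.05·(214.41, -124.54) = (-6.4555, 1.957)

(-6.4555, 1.957)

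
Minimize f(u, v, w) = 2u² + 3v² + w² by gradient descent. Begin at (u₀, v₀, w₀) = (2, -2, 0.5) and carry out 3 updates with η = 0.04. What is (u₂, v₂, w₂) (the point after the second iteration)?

∇f = (4u, 6v, 2w)
Step 1: at (2, -2, 0.5), ∇f = (8, -12, 1) → (2, -2, 0.5) − 0.04·(8, -12, 1) = (1.68, -1.52, 0.46)
Step 2: at (1.68, -1.52, 0.46), ∇f = (6.72, -9.12, 0.92) → (1.68, -1.52, 0.46) − 0.04·(6.72, -9.12, 0.92) = (1.4112, -1.1552, 0.4232)

(1.4112, -1.1552, 0.4232)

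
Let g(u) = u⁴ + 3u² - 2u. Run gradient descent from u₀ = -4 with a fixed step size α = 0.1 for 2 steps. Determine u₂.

-5659.1152

g′(u) = 4u³ + 6u - 2
Step 1: g′(-4) = -282; u₁ = -4 − 0.1·(-282) = 24.2
Step 2: g′(24.2) = 56833.152; u₂ = 24.2 − 0.1·56833.152 = -5659.1152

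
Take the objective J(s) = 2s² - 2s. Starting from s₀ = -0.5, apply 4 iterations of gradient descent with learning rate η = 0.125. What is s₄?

J′(s) = 4s - 2
s₁ = -0.5 − 0.125·(-4) = 0
s₂ = 0 − 0.125·(-2) = 0.25
s₃ = 0.25 − 0.125·(-1) = 0.375
s₄ = 0.375 − 0.125·(-0.5) = 0.4375

0.4375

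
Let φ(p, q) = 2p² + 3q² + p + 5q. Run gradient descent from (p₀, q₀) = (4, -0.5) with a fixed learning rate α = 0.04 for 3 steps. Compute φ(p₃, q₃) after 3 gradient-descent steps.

10.54654136832

∇φ = (4p + 1, 6q + 5)
Step 1: at (4, -0.5), ∇φ = (17, 2) → (4, -0.5) − 0.04·(17, 2) = (3.32, -0.58)
Step 2: at (3.32, -0.58), ∇φ = (14.28, 1.52) → (3.32, -0.58) − 0.04·(14.28, 1.52) = (2.7488, -0.6408)
Step 3: at (2.7488, -0.6408), ∇φ = (11.9952, 1.1552) → (2.7488, -0.6408) − 0.04·(11.9952, 1.1552) = (2.268992, -0.687008)
φ(2.268992, -0.687008) = 10.54654136832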